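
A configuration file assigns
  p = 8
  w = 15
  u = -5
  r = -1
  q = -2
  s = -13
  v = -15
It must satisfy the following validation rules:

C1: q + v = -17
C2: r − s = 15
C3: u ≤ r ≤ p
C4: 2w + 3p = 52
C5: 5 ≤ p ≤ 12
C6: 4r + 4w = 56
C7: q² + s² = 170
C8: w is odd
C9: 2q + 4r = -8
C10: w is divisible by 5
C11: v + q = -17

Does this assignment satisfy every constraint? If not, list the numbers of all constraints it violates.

C1: q + v = -2 + (-15) = -17  true
C2: r − s = -1 − (-13) = 12, not 15  false
C3: values -5 ≤ -1 ≤ 8  true
C4: 2w + 3p = 2(15) + 3(8) = 54, not 52  false
C5: p = 8 lies in [5, 12]  true
C6: 4r + 4w = 4(-1) + 4(15) = 56  true
C7: q² + s² = (-2)² + (-13)² = 4 + 169 = 173, not 170  false
C8: w = 15 is odd  true
C9: 2q + 4r = 2(-2) + 4(-1) = -8  true
C10: 15 / 5 = 3, so 5 divides 15  true
C11: v + q = -15 + (-2) = -17  true

The assignment fails constraints 2, 4, and 7.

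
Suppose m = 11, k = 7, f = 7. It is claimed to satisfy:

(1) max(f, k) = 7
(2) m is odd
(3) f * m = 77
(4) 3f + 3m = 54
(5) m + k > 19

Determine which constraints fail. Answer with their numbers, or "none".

Violated: 5.

(1) max(7, 7) = 7  OK
(2) m = 11 is odd  OK
(3) f * m = 7 * 11 = 77  OK
(4) 3f + 3m = 3(7) + 3(11) = 54  OK
(5) m + k = 11 + 7 = 18; 18 ≤ 19, bound 19 not met  FAIL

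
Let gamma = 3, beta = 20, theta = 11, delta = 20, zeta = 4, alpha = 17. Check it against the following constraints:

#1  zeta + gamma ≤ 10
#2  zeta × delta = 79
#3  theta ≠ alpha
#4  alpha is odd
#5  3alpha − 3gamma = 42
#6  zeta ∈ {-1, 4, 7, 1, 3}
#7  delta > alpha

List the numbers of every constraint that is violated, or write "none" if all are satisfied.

#1 zeta + gamma = 4 + 3 = 7; 7 ≤ 10  true
#2 zeta × delta = 4 × 20 = 80, not 79  false
#3 theta = 11, alpha = 17; distinct  true
#4 alpha = 17 is odd  true
#5 3alpha − 3gamma = 3(17) − 3(3) = 42  true
#6 zeta = 4 is in {-1, 4, 7, 1, 3}  true
#7 delta = 20, alpha = 17; 20 > 17  true

The assignment fails constraint 2.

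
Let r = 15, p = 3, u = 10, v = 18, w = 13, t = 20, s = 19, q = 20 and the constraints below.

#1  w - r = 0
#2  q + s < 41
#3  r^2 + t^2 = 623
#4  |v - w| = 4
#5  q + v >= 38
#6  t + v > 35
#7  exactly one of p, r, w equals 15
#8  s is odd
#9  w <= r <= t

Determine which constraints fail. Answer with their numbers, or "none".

The assignment fails constraints 1, 3, and 4.

#1 w - r = 13 - 15 = -2, not 0  ✗
#2 q + s = 20 + 19 = 39; 39 < 41  ✓
#3 r^2 + t^2 = 15^2 + 20^2 = 225 + 400 = 625, not 623  ✗
#4 |18 - 13| = 5, not 4  ✗
#5 q + v = 20 + 18 = 38; 38 ≥ 38  ✓
#6 t + v = 20 + 18 = 38; 38 > 35  ✓
#7 p=3, r=15, w=13; 1 of them equals 15  ✓
#8 s = 19 is odd  ✓
#9 values 13 <= 15 <= 20  ✓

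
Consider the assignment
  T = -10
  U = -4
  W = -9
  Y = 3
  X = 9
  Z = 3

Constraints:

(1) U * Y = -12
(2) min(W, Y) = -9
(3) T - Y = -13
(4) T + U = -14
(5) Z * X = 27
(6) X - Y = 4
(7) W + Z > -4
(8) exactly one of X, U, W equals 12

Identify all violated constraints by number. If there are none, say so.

No — constraints 6, 7, and 8 are not satisfied.

(1) U * Y = -4 * 3 = -12  yes
(2) min(-9, 3) = -9  yes
(3) T - Y = -10 - 3 = -13  yes
(4) T + U = -10 + (-4) = -14  yes
(5) Z * X = 3 * 9 = 27  yes
(6) X - Y = 9 - 3 = 6, not 4  no
(7) W + Z = -9 + 3 = -6; -6 ≤ -4, bound -4 not met  no
(8) X=9, U=-4, W=-9; 0 of them equal 12, not exactly one  no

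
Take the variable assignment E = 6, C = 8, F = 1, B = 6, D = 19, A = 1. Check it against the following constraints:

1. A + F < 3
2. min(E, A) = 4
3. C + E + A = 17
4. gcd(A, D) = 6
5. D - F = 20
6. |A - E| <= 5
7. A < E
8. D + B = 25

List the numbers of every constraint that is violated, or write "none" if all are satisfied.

The assignment fails constraints 2, 3, 4, 5.

1. A + F = 1 + 1 = 2; 2 < 3  ✓
2. min(6, 1) = 1, not 4  ✗
3. C + E + A = 8 + 6 + 1 = 15, not 17  ✗
4. gcd(1, 19) = 1, not 6  ✗
5. D - F = 19 - 1 = 18, not 20  ✗
6. |1 - 6| = 5; 5 ≤ 5  ✓
7. A = 1, E = 6; 1 < 6  ✓
8. D + B = 19 + 6 = 25  ✓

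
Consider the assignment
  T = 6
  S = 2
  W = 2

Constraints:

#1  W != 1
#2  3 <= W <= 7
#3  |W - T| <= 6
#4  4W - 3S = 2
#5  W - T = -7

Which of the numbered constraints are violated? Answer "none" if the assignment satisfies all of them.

#1 W = 2, and 2 ≠ 1  true
#2 W = 2 is outside [3, 7]  false
#3 |2 - 6| = 4; 4 ≤ 6  true
#4 4W - 3S = 4(2) - 3(2) = 2  true
#5 W - T = 2 - 6 = -4, not -7  false

Constraints 2 and 5 do not hold.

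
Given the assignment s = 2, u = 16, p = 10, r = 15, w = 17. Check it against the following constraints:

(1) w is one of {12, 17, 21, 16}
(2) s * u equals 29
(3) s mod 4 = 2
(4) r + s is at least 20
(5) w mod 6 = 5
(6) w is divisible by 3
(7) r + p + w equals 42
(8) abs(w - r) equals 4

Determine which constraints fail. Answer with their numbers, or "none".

(1) w = 17 is in {12, 17, 21, 16}  ✓
(2) s * u = 2 * 16 = 32, not 29  ✗
(3) 2 mod 4 = 2  ✓
(4) r + s = 15 + 2 = 17; 17 < 20, bound 20 not met  ✗
(5) 17 mod 6 = 5  ✓
(6) 17 = 3*5 + 2, so 3 does not divide 17  ✗
(7) r + p + w = 15 + 10 + 17 = 42  ✓
(8) abs(17 - 15) = 2, not 4  ✗

No — constraints 2, 4, 6, and 8 are not satisfied.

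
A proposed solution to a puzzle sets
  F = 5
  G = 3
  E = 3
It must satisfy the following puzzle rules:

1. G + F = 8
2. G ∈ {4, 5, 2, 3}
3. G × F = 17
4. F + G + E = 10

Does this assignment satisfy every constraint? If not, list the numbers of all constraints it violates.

No — constraints 3, 4 are not satisfied.

1. G + F = 3 + 5 = 8 — satisfied.
2. G = 3 is in {4, 5, 2, 3} — satisfied.
3. G × F = 3 × 5 = 15, not 17 — violated.
4. F + G + E = 5 + 3 + 3 = 11, not 10 — violated.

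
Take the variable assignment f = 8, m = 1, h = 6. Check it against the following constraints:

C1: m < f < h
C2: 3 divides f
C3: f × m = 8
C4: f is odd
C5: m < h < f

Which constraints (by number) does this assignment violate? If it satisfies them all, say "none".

Violated: 1, 2, and 4.

C1: values 1, 8, 6; f = 8 is not < h = 6  fails
C2: 8 = 3×2 + 2, so 3 does not divide 8  fails
C3: f × m = 8 × 1 = 8  holds
C4: f = 8 is even  fails
C5: values 1 < 6 < 8  holds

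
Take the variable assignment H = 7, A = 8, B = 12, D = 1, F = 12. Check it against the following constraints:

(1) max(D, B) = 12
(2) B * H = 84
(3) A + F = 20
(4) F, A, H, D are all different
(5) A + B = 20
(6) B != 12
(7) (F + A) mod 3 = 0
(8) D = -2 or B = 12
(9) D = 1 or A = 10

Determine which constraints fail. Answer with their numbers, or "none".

The assignment fails constraints 6 and 7.

(1) max(1, 12) = 12 — satisfied.
(2) B * H = 12 * 7 = 84 — satisfied.
(3) A + F = 8 + 12 = 20 — satisfied.
(4) values 12, 8, 7, 1 are pairwise distinct — satisfied.
(5) A + B = 8 + 12 = 20 — satisfied.
(6) B = 12, but 12 is required to differ — violated.
(7) F + A = 20; 20 mod 3 = 2, not 0 — violated.
(8) D = 1 ≠ -2, but B = 12 = 12 (second disjunct) — satisfied.
(9) D = 1 = 1 (first disjunct) — satisfied.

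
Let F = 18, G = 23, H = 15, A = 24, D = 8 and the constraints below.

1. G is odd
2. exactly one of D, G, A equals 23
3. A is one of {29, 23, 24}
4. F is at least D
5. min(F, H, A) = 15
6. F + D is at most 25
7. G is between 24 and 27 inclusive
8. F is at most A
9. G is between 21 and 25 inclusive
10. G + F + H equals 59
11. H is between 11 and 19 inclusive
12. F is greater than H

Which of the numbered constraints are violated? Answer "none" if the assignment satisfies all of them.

1. G = 23 is odd  ✔
2. D=8, G=23, A=24; 1 of them equals 23  ✔
3. A = 24 is in {29, 23, 24}  ✔
4. F = 18, D = 8; 18 ≥ 8  ✔
5. min(18, 15, 24) = 15  ✔
6. F + D = 18 + 8 = 26; 26 > 25, bound 25 not met  ✘
7. G = 23 is outside [24, 27]  ✘
8. F = 18, A = 24; 18 ≤ 24  ✔
9. G = 23 lies in [21, 25]  ✔
10. G + F + H = 23 + 18 + 15 = 56, not 59  ✘
11. H = 15 lies in [11, 19]  ✔
12. F = 18, H = 15; 18 > 15  ✔

The assignment fails constraints 6, 7, 10.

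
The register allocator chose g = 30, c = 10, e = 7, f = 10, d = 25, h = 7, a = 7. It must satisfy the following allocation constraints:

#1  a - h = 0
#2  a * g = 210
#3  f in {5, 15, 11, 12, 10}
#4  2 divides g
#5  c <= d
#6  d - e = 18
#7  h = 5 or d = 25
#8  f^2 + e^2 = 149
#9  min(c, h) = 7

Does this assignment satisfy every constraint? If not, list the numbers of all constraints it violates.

#1 a - h = 7 - 7 = 0 — holds.
#2 a * g = 7 * 30 = 210 — holds.
#3 f = 10 is in {5, 15, 11, 12, 10} — holds.
#4 30 / 2 = 15, so 2 divides 30 — holds.
#5 c = 10, d = 25; 10 ≤ 25 — holds.
#6 d - e = 25 - 7 = 18 — holds.
#7 h = 7 ≠ 5, but d = 25 = 25 (second disjunct) — holds.
#8 f^2 + e^2 = 10^2 + 7^2 = 100 + 49 = 149 — holds.
#9 min(10, 7) = 7 — holds.

Yes — all constraints hold.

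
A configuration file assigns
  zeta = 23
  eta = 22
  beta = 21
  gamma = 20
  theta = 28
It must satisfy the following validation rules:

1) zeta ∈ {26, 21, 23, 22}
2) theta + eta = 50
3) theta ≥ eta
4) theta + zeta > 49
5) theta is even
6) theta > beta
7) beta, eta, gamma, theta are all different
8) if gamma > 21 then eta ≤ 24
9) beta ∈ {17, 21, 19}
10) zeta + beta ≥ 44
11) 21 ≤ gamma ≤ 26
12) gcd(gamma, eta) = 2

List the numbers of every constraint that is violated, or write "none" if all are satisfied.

Violated: 11.

1) zeta = 23 is in {26, 21, 23, 22}  holds
2) theta + eta = 28 + 22 = 50  holds
3) theta = 28, eta = 22; 28 ≥ 22  holds
4) theta + zeta = 28 + 23 = 51; 51 > 49  holds
5) theta = 28 is even  holds
6) theta = 28, beta = 21; 28 > 21  holds
7) values 21, 22, 20, 28 are pairwise distinct  holds
8) gamma = 20, not > 21; antecedent false, conditional vacuously true  holds
9) beta = 21 is in {17, 21, 19}  holds
10) zeta + beta = 23 + 21 = 44; 44 ≥ 44  holds
11) gamma = 20 is outside [21, 26]  fails
12) gcd(20, 22) = 2  holds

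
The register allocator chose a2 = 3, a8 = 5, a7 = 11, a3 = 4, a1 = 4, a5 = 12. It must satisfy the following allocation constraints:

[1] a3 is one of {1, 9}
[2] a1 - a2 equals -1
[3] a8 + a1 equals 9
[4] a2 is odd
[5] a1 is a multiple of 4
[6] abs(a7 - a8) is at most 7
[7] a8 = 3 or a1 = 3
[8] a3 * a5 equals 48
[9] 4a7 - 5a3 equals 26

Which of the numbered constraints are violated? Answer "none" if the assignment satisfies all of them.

No — constraints 1, 2, 7, and 9 are not satisfied.

[1] a3 = 4 is not in {1, 9} — violated.
[2] a1 - a2 = 4 - 3 = 1, not -1 — violated.
[3] a8 + a1 = 5 + 4 = 9 — satisfied.
[4] a2 = 3 is odd — satisfied.
[5] 4 / 4 = 1, so 4 divides 4 — satisfied.
[6] abs(11 - 5) = 6; 6 ≤ 7 — satisfied.
[7] a8 = 5 ≠ 3 and a1 = 4 ≠ 3; both disjuncts false — violated.
[8] a3 * a5 = 4 * 12 = 48 — satisfied.
[9] 4a7 - 5a3 = 4(11) - 5(4) = 24, not 26 — violated.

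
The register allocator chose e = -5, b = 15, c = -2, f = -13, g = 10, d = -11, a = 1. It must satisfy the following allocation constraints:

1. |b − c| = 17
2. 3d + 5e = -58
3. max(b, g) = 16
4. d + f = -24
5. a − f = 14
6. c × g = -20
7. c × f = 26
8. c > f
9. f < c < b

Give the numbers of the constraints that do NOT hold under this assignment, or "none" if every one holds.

Constraint 3 is violated.

1. |15 − (-2)| = 17 — holds.
2. 3d + 5e = 3(-11) + 5(-5) = -58 — holds.
3. max(15, 10) = 15, not 16 — does not hold.
4. d + f = -11 + (-13) = -24 — holds.
5. a − f = 1 − (-13) = 14 — holds.
6. c × g = -2 × 10 = -20 — holds.
7. c × f = -2 × (-13) = 26 — holds.
8. c = -2, f = -13; -2 > -13 — holds.
9. values -13 < -2 < 15 — holds.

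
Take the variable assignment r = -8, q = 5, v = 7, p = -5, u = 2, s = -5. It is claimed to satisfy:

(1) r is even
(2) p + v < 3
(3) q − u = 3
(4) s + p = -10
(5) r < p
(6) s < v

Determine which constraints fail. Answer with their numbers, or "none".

(1) r = -8 is even — satisfied.
(2) p + v = -5 + 7 = 2; 2 < 3 — satisfied.
(3) q − u = 5 − 2 = 3 — satisfied.
(4) s + p = -5 + (-5) = -10 — satisfied.
(5) r = -8, p = -5; -8 < -5 — satisfied.
(6) s = -5, v = 7; -5 < 7 — satisfied.

None — every constraint holds.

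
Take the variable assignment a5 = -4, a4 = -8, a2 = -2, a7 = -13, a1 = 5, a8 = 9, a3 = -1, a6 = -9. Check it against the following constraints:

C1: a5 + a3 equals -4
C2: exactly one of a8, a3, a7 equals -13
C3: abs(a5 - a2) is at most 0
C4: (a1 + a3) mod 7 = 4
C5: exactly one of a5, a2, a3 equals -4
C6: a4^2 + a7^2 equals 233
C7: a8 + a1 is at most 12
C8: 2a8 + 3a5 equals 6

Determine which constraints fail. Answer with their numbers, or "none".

Constraints 1, 3, and 7 are violated.

C1: a5 + a3 = -4 + (-1) = -5, not -4  FAIL
C2: a8=9, a3=-1, a7=-13; 1 of them equals -13  OK
C3: abs(-4 - (-2)) = 2; 2 > 0, exceeds bound 0  FAIL
C4: a1 + a3 = 4; 4 mod 7 = 4  OK
C5: a5=-4, a2=-2, a3=-1; 1 of them equals -4  OK
C6: a4^2 + a7^2 = (-8)^2 + (-13)^2 = 64 + 169 = 233  OK
C7: a8 + a1 = 9 + 5 = 14; 14 > 12, bound 12 not met  FAIL
C8: 2a8 + 3a5 = 2(9) + 3(-4) = 6  OK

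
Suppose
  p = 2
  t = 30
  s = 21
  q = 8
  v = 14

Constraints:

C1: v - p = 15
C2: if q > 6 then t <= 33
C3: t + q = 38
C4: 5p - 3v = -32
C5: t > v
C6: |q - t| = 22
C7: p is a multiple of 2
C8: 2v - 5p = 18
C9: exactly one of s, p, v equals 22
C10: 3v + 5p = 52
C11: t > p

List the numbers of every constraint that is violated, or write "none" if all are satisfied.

Constraints 1 and 9 are violated.

C1: v - p = 14 - 2 = 12, not 15 — fails.
C2: q = 8 > 6, so we need t ≤ 33; t = 30 ≤ 33 — holds.
C3: t + q = 30 + 8 = 38 — holds.
C4: 5p - 3v = 5(2) - 3(14) = -32 — holds.
C5: t = 30, v = 14; 30 > 14 — holds.
C6: |8 - 30| = 22 — holds.
C7: 2 / 2 = 1, so 2 divides 2 — holds.
C8: 2v - 5p = 2(14) - 5(2) = 18 — holds.
C9: s=21, p=2, v=14; 0 of them equal 22, not exactly one — fails.
C10: 3v + 5p = 3(14) + 5(2) = 52 — holds.
C11: t = 30, p = 2; 30 > 2 — holds.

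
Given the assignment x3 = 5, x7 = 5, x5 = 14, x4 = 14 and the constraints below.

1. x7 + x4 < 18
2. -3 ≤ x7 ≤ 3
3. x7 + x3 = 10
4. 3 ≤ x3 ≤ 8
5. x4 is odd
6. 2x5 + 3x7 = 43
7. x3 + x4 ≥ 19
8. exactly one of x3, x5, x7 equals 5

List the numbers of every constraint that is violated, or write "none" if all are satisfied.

1. x7 + x4 = 5 + 14 = 19; 19 ≥ 18, bound 18 not met — fails.
2. x7 = 5 is outside [-3, 3] — fails.
3. x7 + x3 = 5 + 5 = 10 — holds.
4. x3 = 5 lies in [3, 8] — holds.
5. x4 = 14 is even — fails.
6. 2x5 + 3x7 = 2(14) + 3(5) = 43 — holds.
7. x3 + x4 = 5 + 14 = 19; 19 ≥ 19 — holds.
8. x3=5, x5=14, x7=5; 2 of them equal 5, not exactly one — fails.

Constraints 1, 2, 5, and 8 do not hold.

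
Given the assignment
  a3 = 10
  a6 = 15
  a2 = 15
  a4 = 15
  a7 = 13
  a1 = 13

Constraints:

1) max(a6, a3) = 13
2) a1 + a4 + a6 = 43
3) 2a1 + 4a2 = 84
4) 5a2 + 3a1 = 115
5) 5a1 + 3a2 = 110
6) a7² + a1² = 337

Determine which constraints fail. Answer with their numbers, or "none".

Violated: 1, 3, 4, 6.

1) max(15, 10) = 15, not 13 — violated.
2) a1 + a4 + a6 = 13 + 15 + 15 = 43 — OK.
3) 2a1 + 4a2 = 2(13) + 4(15) = 86, not 84 — violated.
4) 5a2 + 3a1 = 5(15) + 3(13) = 114, not 115 — violated.
5) 5a1 + 3a2 = 5(13) + 3(15) = 110 — OK.
6) a7² + a1² = 13² + 13² = 169 + 169 = 338, not 337 — violated.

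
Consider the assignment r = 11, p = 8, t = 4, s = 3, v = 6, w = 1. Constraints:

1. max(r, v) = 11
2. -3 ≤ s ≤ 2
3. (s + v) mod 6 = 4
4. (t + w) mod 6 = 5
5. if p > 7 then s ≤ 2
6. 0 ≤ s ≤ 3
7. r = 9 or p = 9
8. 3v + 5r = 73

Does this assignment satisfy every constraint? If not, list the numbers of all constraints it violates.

Constraints 2, 3, 5, 7 do not hold.

1. max(11, 6) = 11 — holds.
2. s = 3 is outside [-3, 2] — fails.
3. s + v = 9; 9 mod 6 = 3, not 4 — fails.
4. t + w = 5; 5 mod 6 = 5 — holds.
5. p = 8 > 7, so we need s ≤ 2; but s = 3 > 2 — fails.
6. s = 3 lies in [0, 3] — holds.
7. r = 11 ≠ 9 and p = 8 ≠ 9; both disjuncts false — fails.
8. 3v + 5r = 3(6) + 5(11) = 73 — holds.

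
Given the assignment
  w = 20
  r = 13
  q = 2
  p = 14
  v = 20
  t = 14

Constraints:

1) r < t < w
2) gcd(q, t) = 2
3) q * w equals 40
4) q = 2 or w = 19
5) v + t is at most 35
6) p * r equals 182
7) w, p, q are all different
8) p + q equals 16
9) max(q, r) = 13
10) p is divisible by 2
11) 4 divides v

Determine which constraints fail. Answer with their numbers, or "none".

1) values 13 < 14 < 20  yes
2) gcd(2, 14) = 2  yes
3) q * w = 2 * 20 = 40  yes
4) q = 2 = 2 (first disjunct)  yes
5) v + t = 20 + 14 = 34; 34 ≤ 35  yes
6) p * r = 14 * 13 = 182  yes
7) values 20, 14, 2 are pairwise distinct  yes
8) p + q = 14 + 2 = 16  yes
9) max(2, 13) = 13  yes
10) 14 / 2 = 7, so 2 divides 14  yes
11) 20 / 4 = 5, so 4 divides 20  yes

None — every constraint holds.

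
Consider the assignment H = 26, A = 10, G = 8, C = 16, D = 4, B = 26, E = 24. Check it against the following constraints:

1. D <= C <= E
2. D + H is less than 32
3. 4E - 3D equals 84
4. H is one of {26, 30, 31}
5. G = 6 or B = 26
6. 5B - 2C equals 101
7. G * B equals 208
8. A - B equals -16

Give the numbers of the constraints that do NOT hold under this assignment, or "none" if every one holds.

Constraint 6 does not hold.

1. values 4 <= 16 <= 24 — OK.
2. D + H = 4 + 26 = 30; 30 < 32 — OK.
3. 4E - 3D = 4(24) - 3(4) = 84 — OK.
4. H = 26 is in {26, 30, 31} — OK.
5. G = 8 ≠ 6, but B = 26 = 26 (second disjunct) — OK.
6. 5B - 2C = 5(26) - 2(16) = 98, not 101 — violated.
7. G * B = 8 * 26 = 208 — OK.
8. A - B = 10 - 26 = -16 — OK.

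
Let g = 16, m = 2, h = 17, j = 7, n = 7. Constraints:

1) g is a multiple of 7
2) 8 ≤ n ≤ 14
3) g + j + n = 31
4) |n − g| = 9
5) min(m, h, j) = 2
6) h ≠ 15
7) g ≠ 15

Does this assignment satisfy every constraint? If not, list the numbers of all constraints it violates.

Violated: 1, 2, and 3.

1) 16 = 7×2 + 2, so 7 does not divide 16 — fails.
2) n = 7 is outside [8, 14] — fails.
3) g + j + n = 16 + 7 + 7 = 30, not 31 — fails.
4) |7 − 16| = 9 — holds.
5) min(2, 17, 7) = 2 — holds.
6) h = 17, and 17 ≠ 15 — holds.
7) g = 16, and 16 ≠ 15 — holds.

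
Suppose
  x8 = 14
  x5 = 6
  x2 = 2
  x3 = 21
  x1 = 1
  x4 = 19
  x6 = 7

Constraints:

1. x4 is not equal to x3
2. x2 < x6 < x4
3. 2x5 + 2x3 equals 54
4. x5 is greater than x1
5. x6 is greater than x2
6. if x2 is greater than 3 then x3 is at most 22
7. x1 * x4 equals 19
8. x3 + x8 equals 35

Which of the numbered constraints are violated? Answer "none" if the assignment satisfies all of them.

1. x4 = 19, x3 = 21; distinct — satisfied.
2. values 2 < 7 < 19 — satisfied.
3. 2x5 + 2x3 = 2(6) + 2(21) = 54 — satisfied.
4. x5 = 6, x1 = 1; 6 > 1 — satisfied.
5. x6 = 7, x2 = 2; 7 > 2 — satisfied.
6. x2 = 2, not > 3; antecedent false, conditional vacuously true — satisfied.
7. x1 * x4 = 1 * 19 = 19 — satisfied.
8. x3 + x8 = 21 + 14 = 35 — satisfied.

No violations.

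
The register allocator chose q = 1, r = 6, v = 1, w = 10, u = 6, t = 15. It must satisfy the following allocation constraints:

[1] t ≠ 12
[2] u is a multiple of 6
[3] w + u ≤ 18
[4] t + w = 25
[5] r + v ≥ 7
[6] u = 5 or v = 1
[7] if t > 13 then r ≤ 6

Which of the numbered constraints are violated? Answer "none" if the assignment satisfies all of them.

None — every constraint holds.

[1] t = 15, and 15 ≠ 12 — satisfied.
[2] 6 / 6 = 1, so 6 divides 6 — satisfied.
[3] w + u = 10 + 6 = 16; 16 ≤ 18 — satisfied.
[4] t + w = 15 + 10 = 25 — satisfied.
[5] r + v = 6 + 1 = 7; 7 ≥ 7 — satisfied.
[6] u = 6 ≠ 5, but v = 1 = 1 (second disjunct) — satisfied.
[7] t = 15 > 13, so we need r ≤ 6; r = 6 ≤ 6 — satisfied.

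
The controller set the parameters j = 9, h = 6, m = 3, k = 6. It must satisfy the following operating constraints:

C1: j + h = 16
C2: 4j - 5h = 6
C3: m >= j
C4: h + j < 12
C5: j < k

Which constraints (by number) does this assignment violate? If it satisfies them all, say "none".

C1: j + h = 9 + 6 = 15, not 16 — fails.
C2: 4j - 5h = 4(9) - 5(6) = 6 — holds.
C3: m = 3, j = 9; 3 < 9 (want ≥) — fails.
C4: h + j = 6 + 9 = 15; 15 ≥ 12, bound 12 not met — fails.
C5: j = 9, k = 6; 9 ≥ 6 (want <) — fails.

The assignment fails constraints 1, 3, 4, and 5.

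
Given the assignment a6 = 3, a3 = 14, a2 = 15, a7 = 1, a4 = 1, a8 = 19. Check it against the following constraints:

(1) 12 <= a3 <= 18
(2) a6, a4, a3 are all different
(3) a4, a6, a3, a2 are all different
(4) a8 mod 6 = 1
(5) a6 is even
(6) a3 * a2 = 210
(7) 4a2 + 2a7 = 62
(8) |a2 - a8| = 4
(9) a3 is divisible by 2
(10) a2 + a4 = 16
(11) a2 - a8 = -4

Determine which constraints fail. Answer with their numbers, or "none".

No — constraint 5 is not satisfied.

(1) a3 = 14 lies in [12, 18]  ✓
(2) values 3, 1, 14 are pairwise distinct  ✓
(3) values 1, 3, 14, 15 are pairwise distinct  ✓
(4) 19 mod 6 = 1  ✓
(5) a6 = 3 is odd  ✗
(6) a3 * a2 = 14 * 15 = 210  ✓
(7) 4a2 + 2a7 = 4(15) + 2(1) = 62  ✓
(8) |15 - 19| = 4  ✓
(9) 14 / 2 = 7, so 2 divides 14  ✓
(10) a2 + a4 = 15 + 1 = 16  ✓
(11) a2 - a8 = 15 - 19 = -4  ✓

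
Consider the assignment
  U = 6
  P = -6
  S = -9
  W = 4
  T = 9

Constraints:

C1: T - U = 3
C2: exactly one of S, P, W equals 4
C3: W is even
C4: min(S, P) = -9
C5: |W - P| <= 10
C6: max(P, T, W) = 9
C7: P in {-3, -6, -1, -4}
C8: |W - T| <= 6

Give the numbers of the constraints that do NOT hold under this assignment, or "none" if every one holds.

C1: T - U = 9 - 6 = 3 — holds.
C2: S=-9, P=-6, W=4; 1 of them equals 4 — holds.
C3: W = 4 is even — holds.
C4: min(-9, -6) = -9 — holds.
C5: |4 - (-6)| = 10; 10 ≤ 10 — holds.
C6: max(-6, 9, 4) = 9 — holds.
C7: P = -6 is in {-3, -6, -1, -4} — holds.
C8: |4 - 9| = 5; 5 ≤ 6 — holds.

Yes — all constraints hold.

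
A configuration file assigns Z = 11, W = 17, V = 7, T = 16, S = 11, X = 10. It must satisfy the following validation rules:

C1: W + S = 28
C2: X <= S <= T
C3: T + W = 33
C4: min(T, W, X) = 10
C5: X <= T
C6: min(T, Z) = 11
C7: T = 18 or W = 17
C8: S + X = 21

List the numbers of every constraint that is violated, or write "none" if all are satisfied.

All constraints are satisfied.

C1: W + S = 17 + 11 = 28 — holds.
C2: values 10 <= 11 <= 16 — holds.
C3: T + W = 16 + 17 = 33 — holds.
C4: min(16, 17, 10) = 10 — holds.
C5: X = 10, T = 16; 10 ≤ 16 — holds.
C6: min(16, 11) = 11 — holds.
C7: T = 16 ≠ 18, but W = 17 = 17 (second disjunct) — holds.
C8: S + X = 11 + 10 = 21 — holds.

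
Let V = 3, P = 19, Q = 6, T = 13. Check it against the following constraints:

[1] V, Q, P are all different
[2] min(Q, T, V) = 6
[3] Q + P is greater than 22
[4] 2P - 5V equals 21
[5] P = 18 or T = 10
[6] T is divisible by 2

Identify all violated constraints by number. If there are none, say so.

Constraints 2, 4, 5, and 6 do not hold.

[1] values 3, 6, 19 are pairwise distinct  true
[2] min(6, 13, 3) = 3, not 6  false
[3] Q + P = 6 + 19 = 25; 25 > 22  true
[4] 2P - 5V = 2(19) - 5(3) = 23, not 21  false
[5] P = 19 ≠ 18 and T = 13 ≠ 10; both disjuncts false  false
[6] 13 = 2*6 + 1, so 2 does not divide 13  false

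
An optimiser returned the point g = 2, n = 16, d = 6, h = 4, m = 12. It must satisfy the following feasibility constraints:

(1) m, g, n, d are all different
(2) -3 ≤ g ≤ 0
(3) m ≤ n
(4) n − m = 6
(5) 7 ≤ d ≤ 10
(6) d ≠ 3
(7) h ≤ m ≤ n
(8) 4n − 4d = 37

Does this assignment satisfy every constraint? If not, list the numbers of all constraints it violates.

Constraints 2, 4, 5, 8 do not hold.

(1) values 12, 2, 16, 6 are pairwise distinct  true
(2) g = 2 is outside [-3, 0]  false
(3) m = 12, n = 16; 12 ≤ 16  true
(4) n − m = 16 − 12 = 4, not 6  false
(5) d = 6 is outside [7, 10]  false
(6) d = 6, and 6 ≠ 3  true
(7) values 4 ≤ 12 ≤ 16  true
(8) 4n − 4d = 4(16) − 4(6) = 40, not 37  false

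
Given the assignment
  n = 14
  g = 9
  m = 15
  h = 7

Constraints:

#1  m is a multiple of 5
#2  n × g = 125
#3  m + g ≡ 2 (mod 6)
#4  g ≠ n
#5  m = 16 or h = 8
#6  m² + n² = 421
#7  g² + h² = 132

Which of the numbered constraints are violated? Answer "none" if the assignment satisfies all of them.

#1 15 / 5 = 3, so 5 divides 15 — OK.
#2 n × g = 14 × 9 = 126, not 125 — violated.
#3 m + g = 24; 24 mod 6 = 0, not 2 — violated.
#4 g = 9, n = 14; distinct — OK.
#5 m = 15 ≠ 16 and h = 7 ≠ 8; both disjuncts false — violated.
#6 m² + n² = 15² + 14² = 225 + 196 = 421 — OK.
#7 g² + h² = 9² + 7² = 81 + 49 = 130, not 132 — violated.

No — constraints 2, 3, 5, and 7 are not satisfied.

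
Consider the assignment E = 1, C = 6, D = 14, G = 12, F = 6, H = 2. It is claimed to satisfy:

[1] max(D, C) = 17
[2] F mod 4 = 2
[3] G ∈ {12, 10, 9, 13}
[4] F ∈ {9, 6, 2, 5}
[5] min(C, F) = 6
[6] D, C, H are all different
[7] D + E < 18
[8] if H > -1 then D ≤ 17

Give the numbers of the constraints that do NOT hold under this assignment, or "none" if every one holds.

[1] max(14, 6) = 14, not 17  ✗
[2] 6 mod 4 = 2  ✓
[3] G = 12 is in {12, 10, 9, 13}  ✓
[4] F = 6 is in {9, 6, 2, 5}  ✓
[5] min(6, 6) = 6  ✓
[6] values 14, 6, 2 are pairwise distinct  ✓
[7] D + E = 14 + 1 = 15; 15 < 18  ✓
[8] H = 2 > -1, so we need D ≤ 17; D = 14 ≤ 17  ✓

Constraint 1 does not hold.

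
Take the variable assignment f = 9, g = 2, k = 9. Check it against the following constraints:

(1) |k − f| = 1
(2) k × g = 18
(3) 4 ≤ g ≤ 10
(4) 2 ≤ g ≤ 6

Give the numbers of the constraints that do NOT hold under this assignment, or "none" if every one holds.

The assignment fails constraints 1, 3.

(1) |9 − 9| = 0, not 1 — fails.
(2) k × g = 9 × 2 = 18 — holds.
(3) g = 2 is outside [4, 10] — fails.
(4) g = 2 lies in [2, 6] — holds.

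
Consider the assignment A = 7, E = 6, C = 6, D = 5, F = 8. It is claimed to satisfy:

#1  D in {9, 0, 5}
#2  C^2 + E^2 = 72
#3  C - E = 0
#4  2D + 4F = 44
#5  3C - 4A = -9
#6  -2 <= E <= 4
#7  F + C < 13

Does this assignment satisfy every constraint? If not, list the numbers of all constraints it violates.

No — constraints 4, 5, 6, and 7 are not satisfied.

#1 D = 5 is in {9, 0, 5}  ✓
#2 C^2 + E^2 = 6^2 + 6^2 = 36 + 36 = 72  ✓
#3 C - E = 6 - 6 = 0  ✓
#4 2D + 4F = 2(5) + 4(8) = 42, not 44  ✗
#5 3C - 4A = 3(6) - 4(7) = -10, not -9  ✗
#6 E = 6 is outside [-2, 4]  ✗
#7 F + C = 8 + 6 = 14; 14 ≥ 13, bound 13 not met  ✗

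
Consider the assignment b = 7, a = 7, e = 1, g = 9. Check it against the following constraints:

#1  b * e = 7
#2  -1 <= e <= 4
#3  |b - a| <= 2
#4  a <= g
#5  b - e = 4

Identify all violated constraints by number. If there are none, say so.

#1 b * e = 7 * 1 = 7  OK
#2 e = 1 lies in [-1, 4]  OK
#3 |7 - 7| = 0; 0 ≤ 2  OK
#4 a = 7, g = 9; 7 ≤ 9  OK
#5 b - e = 7 - 1 = 6, not 4  FAIL

Constraint 5 does not hold.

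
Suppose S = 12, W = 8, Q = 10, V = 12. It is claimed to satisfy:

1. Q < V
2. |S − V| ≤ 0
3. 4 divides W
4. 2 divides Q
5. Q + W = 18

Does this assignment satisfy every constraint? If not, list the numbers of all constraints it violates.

None — every constraint holds.

1. Q = 10, V = 12; 10 < 12 — satisfied.
2. |12 − 12| = 0; 0 ≤ 0 — satisfied.
3. 8 / 4 = 2, so 4 divides 8 — satisfied.
4. 10 / 2 = 5, so 2 divides 10 — satisfied.
5. Q + W = 10 + 8 = 18 — satisfied.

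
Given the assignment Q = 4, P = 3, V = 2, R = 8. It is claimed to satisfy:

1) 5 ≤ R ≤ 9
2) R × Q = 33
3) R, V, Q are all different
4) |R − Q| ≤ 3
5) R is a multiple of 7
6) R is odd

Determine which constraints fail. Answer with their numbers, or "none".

Violated: 2, 4, 5, and 6.

1) R = 8 lies in [5, 9]  ✔
2) R × Q = 8 × 4 = 32, not 33  ✘
3) values 8, 2, 4 are pairwise distinct  ✔
4) |8 − 4| = 4; 4 > 3, exceeds bound 3  ✘
5) 8 = 7×1 + 1, so 7 does not divide 8  ✘
6) R = 8 is even  ✘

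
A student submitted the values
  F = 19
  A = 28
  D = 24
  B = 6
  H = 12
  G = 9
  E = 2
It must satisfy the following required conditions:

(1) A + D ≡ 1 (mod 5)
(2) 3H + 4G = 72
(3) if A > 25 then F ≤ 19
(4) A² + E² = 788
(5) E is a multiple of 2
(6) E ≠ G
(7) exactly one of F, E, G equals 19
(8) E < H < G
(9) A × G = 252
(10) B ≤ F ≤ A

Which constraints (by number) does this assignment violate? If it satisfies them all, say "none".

(1) A + D = 52; 52 mod 5 = 2, not 1 — violated.
(2) 3H + 4G = 3(12) + 4(9) = 72 — satisfied.
(3) A = 28 > 25, so we need F ≤ 19; F = 19 ≤ 19 — satisfied.
(4) A² + E² = 28² + 2² = 784 + 4 = 788 — satisfied.
(5) 2 / 2 = 1, so 2 divides 2 — satisfied.
(6) E = 2, G = 9; distinct — satisfied.
(7) F=19, E=2, G=9; 1 of them equals 19 — satisfied.
(8) values 2, 12, 9; H = 12 is not < G = 9 — violated.
(9) A × G = 28 × 9 = 252 — satisfied.
(10) values 6 ≤ 19 ≤ 28 — satisfied.

No — constraints 1 and 8 are not satisfied.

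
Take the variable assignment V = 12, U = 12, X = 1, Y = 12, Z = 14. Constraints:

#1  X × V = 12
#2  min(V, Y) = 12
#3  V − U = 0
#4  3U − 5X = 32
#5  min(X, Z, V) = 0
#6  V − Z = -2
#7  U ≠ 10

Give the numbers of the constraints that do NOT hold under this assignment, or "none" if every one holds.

Constraints 4 and 5 do not hold.

#1 X × V = 1 × 12 = 12  yes
#2 min(12, 12) = 12  yes
#3 V − U = 12 − 12 = 0  yes
#4 3U − 5X = 3(12) − 5(1) = 31, not 32  no
#5 min(1, 14, 12) = 1, not 0  no
#6 V − Z = 12 − 14 = -2  yes
#7 U = 12, and 12 ≠ 10  yes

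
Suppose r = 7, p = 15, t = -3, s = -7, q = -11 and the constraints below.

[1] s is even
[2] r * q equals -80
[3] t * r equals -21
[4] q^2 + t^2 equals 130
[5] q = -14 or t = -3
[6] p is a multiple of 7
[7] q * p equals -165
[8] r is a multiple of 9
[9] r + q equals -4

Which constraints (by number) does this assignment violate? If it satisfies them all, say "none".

[1] s = -7 is odd  FAIL
[2] r * q = 7 * (-11) = -77, not -80  FAIL
[3] t * r = -3 * 7 = -21  OK
[4] q^2 + t^2 = (-11)^2 + (-3)^2 = 121 + 9 = 130  OK
[5] q = -11 ≠ -14, but t = -3 = -3 (second disjunct)  OK
[6] 15 = 7*2 + 1, so 7 does not divide 15  FAIL
[7] q * p = -11 * 15 = -165  OK
[8] 7 = 9*0 + 7, so 9 does not divide 7  FAIL
[9] r + q = 7 + (-11) = -4  OK

No — constraints 1, 2, 6, and 8 are not satisfied.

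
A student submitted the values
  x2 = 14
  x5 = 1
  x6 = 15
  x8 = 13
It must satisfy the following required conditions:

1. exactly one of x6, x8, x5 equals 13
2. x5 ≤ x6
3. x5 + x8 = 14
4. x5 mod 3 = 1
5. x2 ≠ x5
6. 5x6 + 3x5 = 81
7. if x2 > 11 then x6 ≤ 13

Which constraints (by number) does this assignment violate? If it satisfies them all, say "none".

Constraints 6, 7 are violated.

1. x6=15, x8=13, x5=1; 1 of them equals 13 — OK.
2. x5 = 1, x6 = 15; 1 ≤ 15 — OK.
3. x5 + x8 = 1 + 13 = 14 — OK.
4. 1 mod 3 = 1 — OK.
5. x2 = 14, x5 = 1; distinct — OK.
6. 5x6 + 3x5 = 5(15) + 3(1) = 78, not 81 — violated.
7. x2 = 14 > 11, so we need x6 ≤ 13; but x6 = 15 > 13 — violated.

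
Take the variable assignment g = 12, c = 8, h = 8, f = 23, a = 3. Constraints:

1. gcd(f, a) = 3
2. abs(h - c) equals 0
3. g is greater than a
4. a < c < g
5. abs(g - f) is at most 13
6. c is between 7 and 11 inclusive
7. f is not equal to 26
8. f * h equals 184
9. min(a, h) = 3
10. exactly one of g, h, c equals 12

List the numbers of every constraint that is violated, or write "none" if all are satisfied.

1. gcd(23, 3) = 1, not 3  no
2. abs(8 - 8) = 0  yes
3. g = 12, a = 3; 12 > 3  yes
4. values 3 < 8 < 12  yes
5. abs(12 - 23) = 11; 11 ≤ 13  yes
6. c = 8 lies in [7, 11]  yes
7. f = 23, and 23 ≠ 26  yes
8. f * h = 23 * 8 = 184  yes
9. min(3, 8) = 3  yes
10. g=12, h=8, c=8; 1 of them equals 12  yes

The assignment fails constraint 1.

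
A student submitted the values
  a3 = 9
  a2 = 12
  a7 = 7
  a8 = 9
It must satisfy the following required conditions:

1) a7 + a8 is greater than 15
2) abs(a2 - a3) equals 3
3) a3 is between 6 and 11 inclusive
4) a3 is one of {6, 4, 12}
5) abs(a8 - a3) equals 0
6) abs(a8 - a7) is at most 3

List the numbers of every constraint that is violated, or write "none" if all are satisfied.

1) a7 + a8 = 7 + 9 = 16; 16 > 15 — OK.
2) abs(12 - 9) = 3 — OK.
3) a3 = 9 lies in [6, 11] — OK.
4) a3 = 9 is not in {6, 4, 12} — violated.
5) abs(9 - 9) = 0 — OK.
6) abs(9 - 7) = 2; 2 ≤ 3 — OK.

Constraint 4 is violated.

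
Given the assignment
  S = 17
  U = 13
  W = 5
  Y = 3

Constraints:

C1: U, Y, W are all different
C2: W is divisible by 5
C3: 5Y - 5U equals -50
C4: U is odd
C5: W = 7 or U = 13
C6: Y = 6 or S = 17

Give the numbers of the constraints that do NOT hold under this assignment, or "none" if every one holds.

The assignment satisfies every constraint.

C1: values 13, 3, 5 are pairwise distinct  ✓
C2: 5 / 5 = 1, so 5 divides 5  ✓
C3: 5Y - 5U = 5(3) - 5(13) = -50  ✓
C4: U = 13 is odd  ✓
C5: W = 5 ≠ 7, but U = 13 = 13 (second disjunct)  ✓
C6: Y = 3 ≠ 6, but S = 17 = 17 (second disjunct)  ✓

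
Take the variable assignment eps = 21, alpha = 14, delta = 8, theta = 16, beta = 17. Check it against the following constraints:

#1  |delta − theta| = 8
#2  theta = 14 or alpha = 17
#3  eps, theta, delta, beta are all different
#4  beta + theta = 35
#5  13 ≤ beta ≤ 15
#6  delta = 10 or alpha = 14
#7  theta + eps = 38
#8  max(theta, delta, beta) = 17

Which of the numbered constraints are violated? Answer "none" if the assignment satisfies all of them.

#1 |8 − 16| = 8 — satisfied.
#2 theta = 16 ≠ 14 and alpha = 14 ≠ 17; both disjuncts false — violated.
#3 values 21, 16, 8, 17 are pairwise distinct — satisfied.
#4 beta + theta = 17 + 16 = 33, not 35 — violated.
#5 beta = 17 is outside [13, 15] — violated.
#6 delta = 8 ≠ 10, but alpha = 14 = 14 (second disjunct) — satisfied.
#7 theta + eps = 16 + 21 = 37, not 38 — violated.
#8 max(16, 8, 17) = 17 — satisfied.

No — constraints 2, 4, 5, and 7 are not satisfied.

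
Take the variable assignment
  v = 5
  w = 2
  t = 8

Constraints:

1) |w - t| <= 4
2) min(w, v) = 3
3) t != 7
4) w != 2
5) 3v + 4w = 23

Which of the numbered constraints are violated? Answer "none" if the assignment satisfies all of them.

Constraints 1, 2, and 4 do not hold.

1) |2 - 8| = 6; 6 > 4, exceeds bound 4  ✗
2) min(2, 5) = 2, not 3  ✗
3) t = 8, and 8 ≠ 7  ✓
4) w = 2, but 2 is required to differ  ✗
5) 3v + 4w = 3(5) + 4(2) = 23  ✓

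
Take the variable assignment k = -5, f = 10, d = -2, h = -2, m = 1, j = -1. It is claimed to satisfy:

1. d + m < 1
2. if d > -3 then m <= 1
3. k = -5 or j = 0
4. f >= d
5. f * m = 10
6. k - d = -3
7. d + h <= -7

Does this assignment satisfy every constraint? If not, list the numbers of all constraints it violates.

1. d + m = -2 + 1 = -1; -1 < 1  ✔
2. d = -2 > -3, so we need m ≤ 1; m = 1 ≤ 1  ✔
3. k = -5 = -5 (first disjunct)  ✔
4. f = 10, d = -2; 10 ≥ -2  ✔
5. f * m = 10 * 1 = 10  ✔
6. k - d = -5 - (-2) = -3  ✔
7. d + h = -2 + (-2) = -4; -4 > -7, bound -7 not met  ✘

No — constraint 7 is not satisfied.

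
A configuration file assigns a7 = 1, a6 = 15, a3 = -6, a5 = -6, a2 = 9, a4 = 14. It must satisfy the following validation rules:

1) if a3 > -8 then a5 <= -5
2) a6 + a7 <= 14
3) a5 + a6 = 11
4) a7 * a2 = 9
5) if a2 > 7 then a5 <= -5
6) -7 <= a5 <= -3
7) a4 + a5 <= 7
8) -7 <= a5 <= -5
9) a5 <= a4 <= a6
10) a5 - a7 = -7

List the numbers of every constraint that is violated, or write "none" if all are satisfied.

Violated: 2, 3, 7.

1) a3 = -6 > -8, so we need a5 ≤ -5; a5 = -6 ≤ -5 — holds.
2) a6 + a7 = 15 + 1 = 16; 16 > 14, bound 14 not met — fails.
3) a5 + a6 = -6 + 15 = 9, not 11 — fails.
4) a7 * a2 = 1 * 9 = 9 — holds.
5) a2 = 9 > 7, so we need a5 ≤ -5; a5 = -6 ≤ -5 — holds.
6) a5 = -6 lies in [-7, -3] — holds.
7) a4 + a5 = 14 + (-6) = 8; 8 > 7, bound 7 not met — fails.
8) a5 = -6 lies in [-7, -5] — holds.
9) values -6 <= 14 <= 15 — holds.
10) a5 - a7 = -6 - 1 = -7 — holds.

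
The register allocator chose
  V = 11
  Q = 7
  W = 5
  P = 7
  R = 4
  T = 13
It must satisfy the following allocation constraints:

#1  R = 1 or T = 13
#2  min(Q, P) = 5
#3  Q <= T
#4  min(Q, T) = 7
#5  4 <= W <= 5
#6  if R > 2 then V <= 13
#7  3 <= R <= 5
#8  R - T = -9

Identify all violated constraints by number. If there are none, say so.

No — constraint 2 is not satisfied.

#1 R = 4 ≠ 1, but T = 13 = 13 (second disjunct) — OK.
#2 min(7, 7) = 7, not 5 — violated.
#3 Q = 7, T = 13; 7 ≤ 13 — OK.
#4 min(7, 13) = 7 — OK.
#5 W = 5 lies in [4, 5] — OK.
#6 R = 4 > 2, so we need V ≤ 13; V = 11 ≤ 13 — OK.
#7 R = 4 lies in [3, 5] — OK.
#8 R - T = 4 - 13 = -9 — OK.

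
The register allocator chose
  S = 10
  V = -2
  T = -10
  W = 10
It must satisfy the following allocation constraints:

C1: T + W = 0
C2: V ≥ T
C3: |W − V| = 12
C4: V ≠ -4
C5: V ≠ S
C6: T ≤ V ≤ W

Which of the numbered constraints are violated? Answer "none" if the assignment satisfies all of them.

C1: T + W = -10 + 10 = 0  true
C2: V = -2, T = -10; -2 ≥ -10  true
C3: |10 − (-2)| = 12  true
C4: V = -2, and -2 ≠ -4  true
C5: V = -2, S = 10; distinct  true
C6: values -10 ≤ -2 ≤ 10  true

All constraints are satisfied.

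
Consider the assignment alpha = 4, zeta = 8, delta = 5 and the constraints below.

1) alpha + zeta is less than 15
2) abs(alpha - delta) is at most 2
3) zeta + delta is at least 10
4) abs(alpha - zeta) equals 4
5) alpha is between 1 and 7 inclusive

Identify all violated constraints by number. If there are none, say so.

1) alpha + zeta = 4 + 8 = 12; 12 < 15 — holds.
2) abs(4 - 5) = 1; 1 ≤ 2 — holds.
3) zeta + delta = 8 + 5 = 13; 13 ≥ 10 — holds.
4) abs(4 - 8) = 4 — holds.
5) alpha = 4 lies in [1, 7] — holds.

None — every constraint holds.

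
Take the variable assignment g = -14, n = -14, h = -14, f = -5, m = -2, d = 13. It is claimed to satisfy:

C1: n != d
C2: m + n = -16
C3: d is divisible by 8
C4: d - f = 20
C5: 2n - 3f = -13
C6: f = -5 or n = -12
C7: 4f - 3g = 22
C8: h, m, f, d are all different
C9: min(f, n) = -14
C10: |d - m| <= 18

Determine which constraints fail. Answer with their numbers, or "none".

C1: n = -14, d = 13; distinct — holds.
C2: m + n = -2 + (-14) = -16 — holds.
C3: 13 = 8*1 + 5, so 8 does not divide 13 — fails.
C4: d - f = 13 - (-5) = 18, not 20 — fails.
C5: 2n - 3f = 2(-14) - 3(-5) = -13 — holds.
C6: f = -5 = -5 (first disjunct) — holds.
C7: 4f - 3g = 4(-5) - 3(-14) = 22 — holds.
C8: values -14, -2, -5, 13 are pairwise distinct — holds.
C9: min(-5, -14) = -14 — holds.
C10: |13 - (-2)| = 15; 15 ≤ 18 — holds.

No — constraints 3, 4 are not satisfied.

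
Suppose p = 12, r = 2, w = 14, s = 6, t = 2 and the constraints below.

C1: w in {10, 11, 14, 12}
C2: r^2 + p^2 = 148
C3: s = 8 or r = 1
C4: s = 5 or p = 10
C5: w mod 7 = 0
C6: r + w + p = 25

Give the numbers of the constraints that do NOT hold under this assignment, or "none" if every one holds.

Constraints 3, 4, 6 are violated.

C1: w = 14 is in {10, 11, 14, 12}  OK
C2: r^2 + p^2 = 2^2 + 12^2 = 4 + 144 = 148  OK
C3: s = 6 ≠ 8 and r = 2 ≠ 1; both disjuncts false  FAIL
C4: s = 6 ≠ 5 and p = 12 ≠ 10; both disjuncts false  FAIL
C5: 14 mod 7 = 0  OK
C6: r + w + p = 2 + 14 + 12 = 28, not 25  FAIL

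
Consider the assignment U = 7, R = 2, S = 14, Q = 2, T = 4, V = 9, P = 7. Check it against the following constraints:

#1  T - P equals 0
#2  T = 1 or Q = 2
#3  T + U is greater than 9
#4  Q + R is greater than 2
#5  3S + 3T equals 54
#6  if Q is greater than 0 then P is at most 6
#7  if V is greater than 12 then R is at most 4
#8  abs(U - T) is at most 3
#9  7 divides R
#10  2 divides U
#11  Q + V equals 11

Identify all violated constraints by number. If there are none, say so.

#1 T - P = 4 - 7 = -3, not 0  ✗
#2 T = 4 ≠ 1, but Q = 2 = 2 (second disjunct)  ✓
#3 T + U = 4 + 7 = 11; 11 > 9  ✓
#4 Q + R = 2 + 2 = 4; 4 > 2  ✓
#5 3S + 3T = 3(14) + 3(4) = 54  ✓
#6 Q = 2 > 0, so we need P ≤ 6; but P = 7 > 6  ✗
#7 V = 9, not > 12; antecedent false, conditional vacuously true  ✓
#8 abs(7 - 4) = 3; 3 ≤ 3  ✓
#9 2 = 7*0 + 2, so 7 does not divide 2  ✗
#10 7 = 2*3 + 1, so 2 does not divide 7  ✗
#11 Q + V = 2 + 9 = 11  ✓

The assignment fails constraints 1, 6, 9, and 10.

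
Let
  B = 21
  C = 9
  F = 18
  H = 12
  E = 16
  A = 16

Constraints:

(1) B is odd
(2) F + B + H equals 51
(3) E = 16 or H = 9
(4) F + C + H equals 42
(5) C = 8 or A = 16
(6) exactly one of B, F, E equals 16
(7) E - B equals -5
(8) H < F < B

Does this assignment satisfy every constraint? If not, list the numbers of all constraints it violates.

(1) B = 21 is odd — holds.
(2) F + B + H = 18 + 21 + 12 = 51 — holds.
(3) E = 16 = 16 (first disjunct) — holds.
(4) F + C + H = 18 + 9 + 12 = 39, not 42 — fails.
(5) C = 9 ≠ 8, but A = 16 = 16 (second disjunct) — holds.
(6) B=21, F=18, E=16; 1 of them equals 16 — holds.
(7) E - B = 16 - 21 = -5 — holds.
(8) values 12 < 18 < 21 — holds.

The assignment fails constraint 4.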